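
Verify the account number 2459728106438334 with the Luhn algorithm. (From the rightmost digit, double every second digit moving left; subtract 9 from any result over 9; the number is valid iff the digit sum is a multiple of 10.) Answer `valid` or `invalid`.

From the right, keep odd positions and double even positions (subtract 9 from any doubled value over 9):
  doubled (positions 2,4,...): 6 7 8 0 7 5 1 4 → sum 38
  kept (positions 1,3,...): 4 3 3 6 1 2 9 4 → sum 32
Total = 70.
70 mod 10 = 0, so the number is valid.

valid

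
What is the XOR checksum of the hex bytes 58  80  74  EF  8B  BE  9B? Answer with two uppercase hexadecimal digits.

XOR the bytes together:
  start with 0x58
  0x58 ⊕ 0x80 = 0xD8
  0xD8 ⊕ 0x74 = 0xAC
  0xAC ⊕ 0xEF = 0x43
  0x43 ⊕ 0x8B = 0xC8
  0xC8 ⊕ 0xBE = 0x76
  0x76 ⊕ 0x9B = 0xED

ED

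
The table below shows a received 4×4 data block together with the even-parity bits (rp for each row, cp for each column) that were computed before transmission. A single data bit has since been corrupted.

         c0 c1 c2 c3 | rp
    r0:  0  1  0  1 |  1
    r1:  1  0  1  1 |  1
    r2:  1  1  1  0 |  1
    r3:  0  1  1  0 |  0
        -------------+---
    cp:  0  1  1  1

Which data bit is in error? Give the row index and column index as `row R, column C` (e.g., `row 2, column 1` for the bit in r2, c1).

row 0, column 3

Recompute each row's even parity and compare to rp:
  r0: data parity 0, sent rp 1 → mismatch
  r1: data parity 1, sent rp 1 → ok
  r2: data parity 1, sent rp 1 → ok
  r3: data parity 0, sent rp 0 → ok
Recompute each column's even parity and compare to cp:
  c0: data parity 0, sent cp 0 → ok
  c1: data parity 1, sent cp 1 → ok
  c2: data parity 1, sent cp 1 → ok
  c3: data parity 0, sent cp 1 → mismatch
Exactly one row (r0) and one column (c3) fail → the flipped bit is at their intersection.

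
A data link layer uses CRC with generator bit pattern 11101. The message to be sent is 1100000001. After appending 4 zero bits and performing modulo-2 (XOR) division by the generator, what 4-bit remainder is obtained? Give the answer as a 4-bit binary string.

0100

Append 4 zeros: 11000000010000. Divide by 11101 (XOR where the leading bit is 1):
  pos 0: 11000 XOR 11101 = 00101
  pos 2: 10100 XOR 11101 = 01001
  pos 3: 10010 XOR 11101 = 01111
  pos 4: 11110 XOR 11101 = 00011
  pos 7: 11100 XOR 11101 = 00001
Remainder (last 4 bits) = 0100. This is the CRC / FCS.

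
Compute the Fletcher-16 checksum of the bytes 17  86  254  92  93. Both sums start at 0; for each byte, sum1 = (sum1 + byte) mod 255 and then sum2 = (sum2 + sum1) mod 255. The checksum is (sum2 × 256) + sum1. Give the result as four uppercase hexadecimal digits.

Running sums (mod 255):
  after byte 0 (17): sum1=17, sum2=17
  after byte 1 (86): sum1=103, sum2=120
  after byte 2 (254): sum1=102, sum2=222
  after byte 3 (92): sum1=194, sum2=161
  after byte 4 (93): sum1=32, sum2=193
Checksum = sum2·256 + sum1 = 193·256 + 32 = 49440 = 0xC120.

C120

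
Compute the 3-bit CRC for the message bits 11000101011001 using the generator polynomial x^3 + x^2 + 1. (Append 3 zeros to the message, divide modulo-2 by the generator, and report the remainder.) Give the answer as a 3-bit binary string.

111

Append 3 zeros: 11000101011001000. Divide by 1101 (XOR where the leading bit is 1):
  pos 0: 1100 XOR 1101 = 0001
  pos 3: 1010 XOR 1101 = 0111
  pos 4: 1111 XOR 1101 = 0010
  pos 6: 1001 XOR 1101 = 0100
  pos 7: 1001 XOR 1101 = 0100
  pos 8: 1000 XOR 1101 = 0101
  pos 9: 1010 XOR 1101 = 0111
  pos 10: 1111 XOR 1101 = 0010
  pos 12: 1000 XOR 1101 = 0101
  pos 13: 1010 XOR 1101 = 0111
Remainder (last 3 bits) = 111. This is the CRC / FCS.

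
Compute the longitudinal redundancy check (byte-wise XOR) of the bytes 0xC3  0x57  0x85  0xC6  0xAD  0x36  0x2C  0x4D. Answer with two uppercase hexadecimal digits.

2D

XOR the bytes together:
  start with 0xC3
  0xC3 ⊕ 0x57 = 0x94
  0x94 ⊕ 0x85 = 0x11
  0x11 ⊕ 0xC6 = 0xD7
  0xD7 ⊕ 0xAD = 0x7A
  0x7A ⊕ 0x36 = 0x4C
  0x4C ⊕ 0x2C = 0x60
  0x60 ⊕ 0x4D = 0x2D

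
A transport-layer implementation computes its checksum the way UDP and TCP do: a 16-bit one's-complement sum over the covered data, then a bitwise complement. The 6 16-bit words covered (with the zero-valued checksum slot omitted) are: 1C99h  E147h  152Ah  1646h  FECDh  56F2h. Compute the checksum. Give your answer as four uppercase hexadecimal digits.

80EE

One's-complement addition (fold any carry out of bit 15 back into bit 0):
  0x1C99 + 0xE147 = 0x0FDE0
  0xFDE0 + 0x152A = 0x1130A → wrap carry → 0x130B
  0x130B + 0x1646 = 0x02951
  0x2951 + 0xFECD = 0x1281E → wrap carry → 0x281F
  0x281F + 0x56F2 = 0x07F11
One's-complement sum = 0x7F11.
Checksum = ~0x7F11 & 0xFFFF = 0x80EE.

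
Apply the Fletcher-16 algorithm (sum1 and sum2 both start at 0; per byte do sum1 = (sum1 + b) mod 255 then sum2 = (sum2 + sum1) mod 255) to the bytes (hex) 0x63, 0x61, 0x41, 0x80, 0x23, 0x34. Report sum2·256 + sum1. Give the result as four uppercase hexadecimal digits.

Running sums (mod 255):
  after byte 0 (0x63): sum1=99, sum2=99
  after byte 1 (0x61): sum1=196, sum2=40
  after byte 2 (0x41): sum1=6, sum2=46
  after byte 3 (0x80): sum1=134, sum2=180
  after byte 4 (0x23): sum1=169, sum2=94
  after byte 5 (0x34): sum1=221, sum2=60
Checksum = sum2·256 + sum1 = 60·256 + 221 = 15581 = 0x3CDD.

3CDD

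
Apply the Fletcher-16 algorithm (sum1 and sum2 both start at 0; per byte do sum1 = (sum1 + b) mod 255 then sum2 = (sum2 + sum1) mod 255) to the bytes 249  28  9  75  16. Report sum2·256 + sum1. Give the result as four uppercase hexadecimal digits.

Running sums (mod 255):
  after byte 0 (249): sum1=249, sum2=249
  after byte 1 (28): sum1=22, sum2=16
  after byte 2 (9): sum1=31, sum2=47
  after byte 3 (75): sum1=106, sum2=153
  after byte 4 (16): sum1=122, sum2=20
Checksum = sum2·256 + sum1 = 20·256 + 122 = 5242 = 0x147A.

147A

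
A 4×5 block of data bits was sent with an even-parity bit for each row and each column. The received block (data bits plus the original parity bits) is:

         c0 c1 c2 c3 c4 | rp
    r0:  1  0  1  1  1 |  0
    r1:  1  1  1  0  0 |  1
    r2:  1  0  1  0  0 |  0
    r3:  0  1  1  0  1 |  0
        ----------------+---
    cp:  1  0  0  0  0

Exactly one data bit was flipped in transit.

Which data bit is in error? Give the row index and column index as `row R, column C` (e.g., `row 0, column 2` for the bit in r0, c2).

row 3, column 3

Recompute each row's even parity and compare to rp:
  r0: data parity 0, sent rp 0 → ok
  r1: data parity 1, sent rp 1 → ok
  r2: data parity 0, sent rp 0 → ok
  r3: data parity 1, sent rp 0 → mismatch
Recompute each column's even parity and compare to cp:
  c0: data parity 1, sent cp 1 → ok
  c1: data parity 0, sent cp 0 → ok
  c2: data parity 0, sent cp 0 → ok
  c3: data parity 1, sent cp 0 → mismatch
  c4: data parity 0, sent cp 0 → ok
Exactly one row (r3) and one column (c3) fail → the flipped bit is at their intersection.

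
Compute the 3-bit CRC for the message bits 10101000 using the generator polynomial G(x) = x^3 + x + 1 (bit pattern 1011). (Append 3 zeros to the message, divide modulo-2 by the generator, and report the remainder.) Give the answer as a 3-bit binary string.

Append 3 zeros: 10101000000. Divide by 1011 (XOR where the leading bit is 1):
  pos 0: 1010 XOR 1011 = 0001
  pos 3: 1100 XOR 1011 = 0111
  pos 4: 1110 XOR 1011 = 0101
  pos 5: 1010 XOR 1011 = 0001
Remainder (last 3 bits) = 100. This is the CRC / FCS.

100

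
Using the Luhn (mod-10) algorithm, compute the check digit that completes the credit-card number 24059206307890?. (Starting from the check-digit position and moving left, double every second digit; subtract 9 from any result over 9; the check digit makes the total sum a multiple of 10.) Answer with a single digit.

Partial digits right→left: 0 9 8 7 0 3 6 0 2 9 5 0 4 2
Double every second digit counting from the check-digit position (so the 1st, 3rd, 5th, ... of the partial from the right).
  doubled (with −9 where >9): 0 7 0 3 4 1 8 → sum 23
  kept as-is: 9 7 3 0 9 0 2 → sum 30
Total = 23 + 30 = 53.
Check digit = (10 − (53 mod 10)) mod 10 = 7.

7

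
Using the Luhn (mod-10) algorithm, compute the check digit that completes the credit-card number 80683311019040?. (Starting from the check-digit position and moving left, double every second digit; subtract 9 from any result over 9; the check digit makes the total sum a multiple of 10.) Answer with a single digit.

Partial digits right→left: 0 4 0 9 1 0 1 1 3 3 8 6 0 8
Double every second digit counting from the check-digit position (so the 1st, 3rd, 5th, ... of the partial from the right).
  doubled (with −9 where >9): 0 0 2 2 6 7 0 → sum 17
  kept as-is: 4 9 0 1 3 6 8 → sum 31
Total = 17 + 31 = 48.
Check digit = (10 − (48 mod 10)) mod 10 = 2.

2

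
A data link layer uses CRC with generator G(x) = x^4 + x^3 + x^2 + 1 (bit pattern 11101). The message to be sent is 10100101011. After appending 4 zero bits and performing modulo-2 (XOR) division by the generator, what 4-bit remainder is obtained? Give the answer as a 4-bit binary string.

1001

Append 4 zeros: 101001010110000. Divide by 11101 (XOR where the leading bit is 1):
  pos 0: 10100 XOR 11101 = 01001
  pos 1: 10011 XOR 11101 = 01110
  pos 2: 11100 XOR 11101 = 00001
  pos 6: 11011 XOR 11101 = 00110
  pos 8: 11000 XOR 11101 = 00101
  pos 10: 10100 XOR 11101 = 01001
Remainder (last 4 bits) = 1001. This is the CRC / FCS.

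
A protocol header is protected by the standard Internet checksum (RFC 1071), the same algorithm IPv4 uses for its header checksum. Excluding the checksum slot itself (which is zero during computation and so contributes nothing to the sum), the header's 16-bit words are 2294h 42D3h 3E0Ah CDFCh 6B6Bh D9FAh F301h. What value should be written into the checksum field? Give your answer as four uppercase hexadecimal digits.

One's-complement addition (fold any carry out of bit 15 back into bit 0):
  0x2294 + 0x42D3 = 0x06567
  0x6567 + 0x3E0A = 0x0A371
  0xA371 + 0xCDFC = 0x1716D → wrap carry → 0x716E
  0x716E + 0x6B6B = 0x0DCD9
  0xDCD9 + 0xD9FA = 0x1B6D3 → wrap carry → 0xB6D4
  0xB6D4 + 0xF301 = 0x1A9D5 → wrap carry → 0xA9D6
One's-complement sum = 0xA9D6.
Checksum = ~0xA9D6 & 0xFFFF = 0x5629.

5629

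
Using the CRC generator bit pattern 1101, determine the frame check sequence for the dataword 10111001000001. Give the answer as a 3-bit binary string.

Append 3 zeros: 10111001000001000. Divide by 1101 (XOR where the leading bit is 1):
  pos 0: 1011 XOR 1101 = 0110
  pos 1: 1101 XOR 1101 = 0000
  pos 7: 1000 XOR 1101 = 0101
  pos 8: 1010 XOR 1101 = 0111
  pos 9: 1110 XOR 1101 = 0011
  pos 11: 1110 XOR 1101 = 0011
  pos 13: 1100 XOR 1101 = 0001
Remainder (last 3 bits) = 001. This is the CRC / FCS.

001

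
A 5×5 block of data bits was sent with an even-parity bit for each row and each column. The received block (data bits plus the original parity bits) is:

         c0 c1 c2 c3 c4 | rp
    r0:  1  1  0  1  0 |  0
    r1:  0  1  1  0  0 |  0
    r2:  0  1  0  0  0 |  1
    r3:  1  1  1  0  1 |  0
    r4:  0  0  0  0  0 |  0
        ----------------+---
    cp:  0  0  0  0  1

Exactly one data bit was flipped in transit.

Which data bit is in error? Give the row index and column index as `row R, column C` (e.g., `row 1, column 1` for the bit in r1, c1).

row 0, column 3

Recompute each row's even parity and compare to rp:
  r0: data parity 1, sent rp 0 → mismatch
  r1: data parity 0, sent rp 0 → ok
  r2: data parity 1, sent rp 1 → ok
  r3: data parity 0, sent rp 0 → ok
  r4: data parity 0, sent rp 0 → ok
Recompute each column's even parity and compare to cp:
  c0: data parity 0, sent cp 0 → ok
  c1: data parity 0, sent cp 0 → ok
  c2: data parity 0, sent cp 0 → ok
  c3: data parity 1, sent cp 0 → mismatch
  c4: data parity 1, sent cp 1 → ok
Exactly one row (r0) and one column (c3) fail → the flipped bit is at their intersection.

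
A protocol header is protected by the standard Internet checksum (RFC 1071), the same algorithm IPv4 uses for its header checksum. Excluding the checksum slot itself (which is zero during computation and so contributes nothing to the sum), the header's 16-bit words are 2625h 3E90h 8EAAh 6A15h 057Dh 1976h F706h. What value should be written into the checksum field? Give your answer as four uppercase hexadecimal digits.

One's-complement addition (fold any carry out of bit 15 back into bit 0):
  0x2625 + 0x3E90 = 0x064B5
  0x64B5 + 0x8EAA = 0x0F35F
  0xF35F + 0x6A15 = 0x15D74 → wrap carry → 0x5D75
  0x5D75 + 0x057D = 0x062F2
  0x62F2 + 0x1976 = 0x07C68
  0x7C68 + 0xF706 = 0x1736E → wrap carry → 0x736F
One's-complement sum = 0x736F.
Checksum = ~0x736F & 0xFFFF = 0x8C90.

8C90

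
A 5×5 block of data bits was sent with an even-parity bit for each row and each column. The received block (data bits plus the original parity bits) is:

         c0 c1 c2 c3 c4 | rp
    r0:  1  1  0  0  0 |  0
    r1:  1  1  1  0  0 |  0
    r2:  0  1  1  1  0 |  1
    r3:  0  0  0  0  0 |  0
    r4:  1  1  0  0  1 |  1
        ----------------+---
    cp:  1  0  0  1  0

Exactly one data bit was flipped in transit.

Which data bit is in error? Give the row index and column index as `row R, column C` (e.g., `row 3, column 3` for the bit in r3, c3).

row 1, column 4

Recompute each row's even parity and compare to rp:
  r0: data parity 0, sent rp 0 → ok
  r1: data parity 1, sent rp 0 → mismatch
  r2: data parity 1, sent rp 1 → ok
  r3: data parity 0, sent rp 0 → ok
  r4: data parity 1, sent rp 1 → ok
Recompute each column's even parity and compare to cp:
  c0: data parity 1, sent cp 1 → ok
  c1: data parity 0, sent cp 0 → ok
  c2: data parity 0, sent cp 0 → ok
  c3: data parity 1, sent cp 1 → ok
  c4: data parity 1, sent cp 0 → mismatch
Exactly one row (r1) and one column (c4) fail → the flipped bit is at their intersection.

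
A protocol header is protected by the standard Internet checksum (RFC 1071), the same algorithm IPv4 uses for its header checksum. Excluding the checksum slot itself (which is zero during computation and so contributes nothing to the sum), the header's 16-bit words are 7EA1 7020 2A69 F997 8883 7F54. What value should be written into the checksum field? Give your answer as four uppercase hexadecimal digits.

One's-complement addition (fold any carry out of bit 15 back into bit 0):
  0x7EA1 + 0x7020 = 0x0EEC1
  0xEEC1 + 0x2A69 = 0x1192A → wrap carry → 0x192B
  0x192B + 0xF997 = 0x112C2 → wrap carry → 0x12C3
  0x12C3 + 0x8883 = 0x09B46
  0x9B46 + 0x7F54 = 0x11A9A → wrap carry → 0x1A9B
One's-complement sum = 0x1A9B.
Checksum = ~0x1A9B & 0xFFFF = 0xE564.

E564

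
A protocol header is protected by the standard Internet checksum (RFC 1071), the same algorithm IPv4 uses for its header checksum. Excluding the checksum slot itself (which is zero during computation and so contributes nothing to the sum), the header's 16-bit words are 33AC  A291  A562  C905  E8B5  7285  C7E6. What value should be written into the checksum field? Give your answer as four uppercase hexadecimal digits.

One's-complement addition (fold any carry out of bit 15 back into bit 0):
  0x33AC + 0xA291 = 0x0D63D
  0xD63D + 0xA562 = 0x17B9F → wrap carry → 0x7BA0
  0x7BA0 + 0xC905 = 0x144A5 → wrap carry → 0x44A6
  0x44A6 + 0xE8B5 = 0x12D5B → wrap carry → 0x2D5C
  0x2D5C + 0x7285 = 0x09FE1
  0x9FE1 + 0xC7E6 = 0x167C7 → wrap carry → 0x67C8
One's-complement sum = 0x67C8.
Checksum = ~0x67C8 & 0xFFFF = 0x9837.

9837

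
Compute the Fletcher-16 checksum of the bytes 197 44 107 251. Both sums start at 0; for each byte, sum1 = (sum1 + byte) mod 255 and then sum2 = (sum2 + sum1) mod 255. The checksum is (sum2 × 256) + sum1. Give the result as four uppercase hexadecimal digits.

6E59

Running sums (mod 255):
  after byte 0 (197): sum1=197, sum2=197
  after byte 1 (44): sum1=241, sum2=183
  after byte 2 (107): sum1=93, sum2=21
  after byte 3 (251): sum1=89, sum2=110
Checksum = sum2·256 + sum1 = 110·256 + 89 = 28249 = 0x6E59.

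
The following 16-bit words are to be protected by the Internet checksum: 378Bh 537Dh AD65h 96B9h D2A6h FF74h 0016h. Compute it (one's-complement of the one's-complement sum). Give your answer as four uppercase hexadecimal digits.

One's-complement addition (fold any carry out of bit 15 back into bit 0):
  0x378B + 0x537D = 0x08B08
  0x8B08 + 0xAD65 = 0x1386D → wrap carry → 0x386E
  0x386E + 0x96B9 = 0x0CF27
  0xCF27 + 0xD2A6 = 0x1A1CD → wrap carry → 0xA1CE
  0xA1CE + 0xFF74 = 0x1A142 → wrap carry → 0xA143
  0xA143 + 0x0016 = 0x0A159
One's-complement sum = 0xA159.
Checksum = ~0xA159 & 0xFFFF = 0x5EA6.

5EA6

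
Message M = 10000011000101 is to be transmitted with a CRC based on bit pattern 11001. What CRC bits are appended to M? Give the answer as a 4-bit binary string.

Append 4 zeros: 100000110001010000. Divide by 11001 (XOR where the leading bit is 1):
  pos 0: 10000 XOR 11001 = 01001
  pos 1: 10010 XOR 11001 = 01011
  pos 2: 10111 XOR 11001 = 01110
  pos 3: 11101 XOR 11001 = 00100
  pos 5: 10000 XOR 11001 = 01001
  pos 6: 10010 XOR 11001 = 01011
  pos 7: 10111 XOR 11001 = 01110
  pos 8: 11100 XOR 11001 = 00101
  pos 10: 10110 XOR 11001 = 01111
  pos 11: 11110 XOR 11001 = 00111
  pos 13: 11100 XOR 11001 = 00101
Remainder (last 4 bits) = 0101. This is the CRC / FCS.

0101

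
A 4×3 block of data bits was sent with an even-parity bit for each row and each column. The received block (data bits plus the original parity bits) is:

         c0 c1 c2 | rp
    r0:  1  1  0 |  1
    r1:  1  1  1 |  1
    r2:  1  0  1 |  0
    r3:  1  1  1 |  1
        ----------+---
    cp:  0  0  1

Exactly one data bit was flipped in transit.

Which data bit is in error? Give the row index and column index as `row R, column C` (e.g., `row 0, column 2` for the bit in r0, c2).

Recompute each row's even parity and compare to rp:
  r0: data parity 0, sent rp 1 → mismatch
  r1: data parity 1, sent rp 1 → ok
  r2: data parity 0, sent rp 0 → ok
  r3: data parity 1, sent rp 1 → ok
Recompute each column's even parity and compare to cp:
  c0: data parity 0, sent cp 0 → ok
  c1: data parity 1, sent cp 0 → mismatch
  c2: data parity 1, sent cp 1 → ok
Exactly one row (r0) and one column (c1) fail → the flipped bit is at their intersection.

row 0, column 1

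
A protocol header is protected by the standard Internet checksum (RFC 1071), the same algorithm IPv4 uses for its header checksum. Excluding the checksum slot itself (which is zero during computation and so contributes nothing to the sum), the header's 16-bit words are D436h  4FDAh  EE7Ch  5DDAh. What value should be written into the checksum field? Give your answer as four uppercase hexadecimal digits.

One's-complement addition (fold any carry out of bit 15 back into bit 0):
  0xD436 + 0x4FDA = 0x12410 → wrap carry → 0x2411
  0x2411 + 0xEE7C = 0x1128D → wrap carry → 0x128E
  0x128E + 0x5DDA = 0x07068
One's-complement sum = 0x7068.
Checksum = ~0x7068 & 0xFFFF = 0x8F97.

8F97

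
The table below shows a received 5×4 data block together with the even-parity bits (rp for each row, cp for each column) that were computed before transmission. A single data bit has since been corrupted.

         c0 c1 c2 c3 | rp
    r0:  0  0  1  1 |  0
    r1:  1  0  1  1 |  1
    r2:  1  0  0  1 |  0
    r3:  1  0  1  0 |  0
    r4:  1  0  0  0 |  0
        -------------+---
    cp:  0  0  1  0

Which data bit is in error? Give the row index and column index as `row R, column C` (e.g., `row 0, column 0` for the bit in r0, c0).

row 4, column 3

Recompute each row's even parity and compare to rp:
  r0: data parity 0, sent rp 0 → ok
  r1: data parity 1, sent rp 1 → ok
  r2: data parity 0, sent rp 0 → ok
  r3: data parity 0, sent rp 0 → ok
  r4: data parity 1, sent rp 0 → mismatch
Recompute each column's even parity and compare to cp:
  c0: data parity 0, sent cp 0 → ok
  c1: data parity 0, sent cp 0 → ok
  c2: data parity 1, sent cp 1 → ok
  c3: data parity 1, sent cp 0 → mismatch
Exactly one row (r4) and one column (c3) fail → the flipped bit is at their intersection.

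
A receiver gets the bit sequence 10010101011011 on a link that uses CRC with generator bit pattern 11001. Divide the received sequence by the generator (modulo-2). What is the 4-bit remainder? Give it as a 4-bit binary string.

1111

Modulo-2 division of 10010101011011 by 11001:
  pos 0: 10010 XOR 11001 = 01011
  pos 1: 10111 XOR 11001 = 01110
  pos 2: 11100 XOR 11001 = 00101
  pos 4: 10110 XOR 11001 = 01111
  pos 5: 11111 XOR 11001 = 00110
  pos 7: 11010 XOR 11001 = 00011
Remainder = 1111 (nonzero — an error is detected).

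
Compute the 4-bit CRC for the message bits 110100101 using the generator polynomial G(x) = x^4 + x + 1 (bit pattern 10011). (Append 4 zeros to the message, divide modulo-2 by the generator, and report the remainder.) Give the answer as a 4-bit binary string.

0100

Append 4 zeros: 1101001010000. Divide by 10011 (XOR where the leading bit is 1):
  pos 0: 11010 XOR 10011 = 01001
  pos 1: 10010 XOR 10011 = 00001
  pos 5: 11010 XOR 10011 = 01001
  pos 6: 10010 XOR 10011 = 00001
Remainder (last 4 bits) = 0100. This is the CRC / FCS.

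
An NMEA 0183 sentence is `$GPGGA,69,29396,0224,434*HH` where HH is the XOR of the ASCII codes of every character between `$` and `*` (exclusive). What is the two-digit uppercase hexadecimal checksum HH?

59

XOR the ASCII codes of the payload characters:
  'G' = 0x47 → acc = 0x47
  'P' = 0x50 → acc = 0x17
  'G' = 0x47 → acc = 0x50
  'G' = 0x47 → acc = 0x17
  'A' = 0x41 → acc = 0x56
  ',' = 0x2C → acc = 0x7A
  '6' = 0x36 → acc = 0x4C
  '9' = 0x39 → acc = 0x75
  ',' = 0x2C → acc = 0x59
  '2' = 0x32 → acc = 0x6B
  '9' = 0x39 → acc = 0x52
  '3' = 0x33 → acc = 0x61
  '9' = 0x39 → acc = 0x58
  '6' = 0x36 → acc = 0x6E
  ',' = 0x2C → acc = 0x42
  '0' = 0x30 → acc = 0x72
  '2' = 0x32 → acc = 0x40
  '2' = 0x32 → acc = 0x72
  '4' = 0x34 → acc = 0x46
  ',' = 0x2C → acc = 0x6A
  '4' = 0x34 → acc = 0x5E
  '3' = 0x33 → acc = 0x6D
  '4' = 0x34 → acc = 0x59
Checksum = 0x59.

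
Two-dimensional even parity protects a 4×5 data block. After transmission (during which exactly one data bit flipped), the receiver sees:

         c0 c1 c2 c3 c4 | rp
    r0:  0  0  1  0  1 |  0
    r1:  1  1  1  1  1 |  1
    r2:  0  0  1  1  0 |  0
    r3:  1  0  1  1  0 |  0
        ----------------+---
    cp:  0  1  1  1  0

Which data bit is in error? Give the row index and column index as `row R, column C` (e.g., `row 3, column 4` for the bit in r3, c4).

row 3, column 2

Recompute each row's even parity and compare to rp:
  r0: data parity 0, sent rp 0 → ok
  r1: data parity 1, sent rp 1 → ok
  r2: data parity 0, sent rp 0 → ok
  r3: data parity 1, sent rp 0 → mismatch
Recompute each column's even parity and compare to cp:
  c0: data parity 0, sent cp 0 → ok
  c1: data parity 1, sent cp 1 → ok
  c2: data parity 0, sent cp 1 → mismatch
  c3: data parity 1, sent cp 1 → ok
  c4: data parity 0, sent cp 0 → ok
Exactly one row (r3) and one column (c2) fail → the flipped bit is at their intersection.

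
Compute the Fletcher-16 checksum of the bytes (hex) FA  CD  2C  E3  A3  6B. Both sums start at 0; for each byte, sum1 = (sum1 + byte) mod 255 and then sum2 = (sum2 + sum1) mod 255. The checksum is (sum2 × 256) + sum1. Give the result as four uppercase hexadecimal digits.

F5E7

Running sums (mod 255):
  after byte 0 (FA): sum1=250, sum2=250
  after byte 1 (CD): sum1=200, sum2=195
  after byte 2 (2C): sum1=244, sum2=184
  after byte 3 (E3): sum1=216, sum2=145
  after byte 4 (A3): sum1=124, sum2=14
  after byte 5 (6B): sum1=231, sum2=245
Checksum = sum2·256 + sum1 = 245·256 + 231 = 62951 = 0xF5E7.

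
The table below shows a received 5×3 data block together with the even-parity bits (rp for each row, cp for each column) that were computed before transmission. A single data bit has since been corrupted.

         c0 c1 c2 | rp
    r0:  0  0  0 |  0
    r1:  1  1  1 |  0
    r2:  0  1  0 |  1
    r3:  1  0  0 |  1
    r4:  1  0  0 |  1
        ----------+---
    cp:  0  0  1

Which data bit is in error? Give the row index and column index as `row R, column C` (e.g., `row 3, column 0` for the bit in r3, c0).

row 1, column 0

Recompute each row's even parity and compare to rp:
  r0: data parity 0, sent rp 0 → ok
  r1: data parity 1, sent rp 0 → mismatch
  r2: data parity 1, sent rp 1 → ok
  r3: data parity 1, sent rp 1 → ok
  r4: data parity 1, sent rp 1 → ok
Recompute each column's even parity and compare to cp:
  c0: data parity 1, sent cp 0 → mismatch
  c1: data parity 0, sent cp 0 → ok
  c2: data parity 1, sent cp 1 → ok
Exactly one row (r1) and one column (c0) fail → the flipped bit is at their intersection.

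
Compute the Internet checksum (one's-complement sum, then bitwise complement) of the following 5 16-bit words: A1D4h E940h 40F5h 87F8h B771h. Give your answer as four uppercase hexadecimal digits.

F48A

One's-complement addition (fold any carry out of bit 15 back into bit 0):
  0xA1D4 + 0xE940 = 0x18B14 → wrap carry → 0x8B15
  0x8B15 + 0x40F5 = 0x0CC0A
  0xCC0A + 0x87F8 = 0x15402 → wrap carry → 0x5403
  0x5403 + 0xB771 = 0x10B74 → wrap carry → 0x0B75
One's-complement sum = 0x0B75.
Checksum = ~0x0B75 & 0xFFFF = 0xF48A.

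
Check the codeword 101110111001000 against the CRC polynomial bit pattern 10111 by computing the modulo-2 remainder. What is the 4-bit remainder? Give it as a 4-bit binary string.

0000

Modulo-2 division of 101110111001000 by 10111:
  pos 0: 10111 XOR 10111 = 00000
  pos 6: 11100 XOR 10111 = 01011
  pos 7: 10111 XOR 10111 = 00000
Remainder = 0000 (zero — the frame passes the CRC check).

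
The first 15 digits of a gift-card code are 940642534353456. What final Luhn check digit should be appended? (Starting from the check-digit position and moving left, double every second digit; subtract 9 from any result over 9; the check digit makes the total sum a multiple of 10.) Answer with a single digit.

Partial digits right→left: 6 5 4 3 5 3 4 3 5 2 4 6 0 4 9
Double every second digit counting from the check-digit position (so the 1st, 3rd, 5th, ... of the partial from the right).
  doubled (with −9 where >9): 3 8 1 8 1 8 0 9 → sum 38
  kept as-is: 5 3 3 3 2 6 4 → sum 26
Total = 38 + 26 = 64.
Check digit = (10 − (64 mod 10)) mod 10 = 6.

6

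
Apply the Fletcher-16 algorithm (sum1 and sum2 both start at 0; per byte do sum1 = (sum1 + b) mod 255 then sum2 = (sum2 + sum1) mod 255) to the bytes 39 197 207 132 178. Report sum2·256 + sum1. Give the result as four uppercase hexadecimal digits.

06F3

Running sums (mod 255):
  after byte 0 (39): sum1=39, sum2=39
  after byte 1 (197): sum1=236, sum2=20
  after byte 2 (207): sum1=188, sum2=208
  after byte 3 (132): sum1=65, sum2=18
  after byte 4 (178): sum1=243, sum2=6
Checksum = sum2·256 + sum1 = 6·256 + 243 = 1779 = 0x06F3.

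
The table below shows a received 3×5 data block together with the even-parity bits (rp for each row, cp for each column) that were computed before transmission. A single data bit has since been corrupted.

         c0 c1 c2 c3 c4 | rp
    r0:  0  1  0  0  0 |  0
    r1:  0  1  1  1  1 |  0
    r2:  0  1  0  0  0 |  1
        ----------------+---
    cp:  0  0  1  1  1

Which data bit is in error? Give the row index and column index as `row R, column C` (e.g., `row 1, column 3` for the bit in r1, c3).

row 0, column 1

Recompute each row's even parity and compare to rp:
  r0: data parity 1, sent rp 0 → mismatch
  r1: data parity 0, sent rp 0 → ok
  r2: data parity 1, sent rp 1 → ok
Recompute each column's even parity and compare to cp:
  c0: data parity 0, sent cp 0 → ok
  c1: data parity 1, sent cp 0 → mismatch
  c2: data parity 1, sent cp 1 → ok
  c3: data parity 1, sent cp 1 → ok
  c4: data parity 1, sent cp 1 → ok
Exactly one row (r0) and one column (c1) fail → the flipped bit is at their intersection.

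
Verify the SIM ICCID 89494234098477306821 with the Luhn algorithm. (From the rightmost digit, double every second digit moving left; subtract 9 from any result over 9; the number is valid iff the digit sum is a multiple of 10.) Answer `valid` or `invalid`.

From the right, keep odd positions and double even positions (subtract 9 from any doubled value over 9):
  doubled (positions 2,4,...): 4 3 6 5 7 0 6 8 8 7 → sum 54
  kept (positions 1,3,...): 1 8 0 7 4 9 4 2 9 9 → sum 53
Total = 107.
107 mod 10 = 7, so the number is invalid.

invalid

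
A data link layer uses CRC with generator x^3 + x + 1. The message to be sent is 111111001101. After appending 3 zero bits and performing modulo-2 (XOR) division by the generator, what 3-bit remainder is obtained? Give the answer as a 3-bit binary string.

011

Append 3 zeros: 111111001101000. Divide by 1011 (XOR where the leading bit is 1):
  pos 0: 1111 XOR 1011 = 0100
  pos 1: 1001 XOR 1011 = 0010
  pos 3: 1010 XOR 1011 = 0001
  pos 6: 1011 XOR 1011 = 0000
  pos 11: 1000 XOR 1011 = 0011
Remainder (last 3 bits) = 011. This is the CRC / FCS.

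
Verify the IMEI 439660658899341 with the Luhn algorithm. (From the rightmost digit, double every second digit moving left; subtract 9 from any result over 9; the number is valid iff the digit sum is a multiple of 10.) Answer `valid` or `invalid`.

From the right, keep odd positions and double even positions (subtract 9 from any doubled value over 9):
  doubled (positions 2,4,...): 8 9 7 1 0 3 6 → sum 34
  kept (positions 1,3,...): 1 3 9 8 6 6 9 4 → sum 46
Total = 80.
80 mod 10 = 0, so the number is valid.

valid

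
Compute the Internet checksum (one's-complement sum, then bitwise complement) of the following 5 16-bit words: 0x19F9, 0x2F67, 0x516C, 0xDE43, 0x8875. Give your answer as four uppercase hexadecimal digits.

One's-complement addition (fold any carry out of bit 15 back into bit 0):
  0x19F9 + 0x2F67 = 0x04960
  0x4960 + 0x516C = 0x09ACC
  0x9ACC + 0xDE43 = 0x1790F → wrap carry → 0x7910
  0x7910 + 0x8875 = 0x10185 → wrap carry → 0x0186
One's-complement sum = 0x0186.
Checksum = ~0x0186 & 0xFFFF = 0xFE79.

FE79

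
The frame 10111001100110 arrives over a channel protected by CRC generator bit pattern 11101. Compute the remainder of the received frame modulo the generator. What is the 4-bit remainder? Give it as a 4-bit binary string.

0000

Modulo-2 division of 10111001100110 by 11101:
  pos 0: 10111 XOR 11101 = 01010
  pos 1: 10100 XOR 11101 = 01001
  pos 2: 10010 XOR 11101 = 01111
  pos 3: 11111 XOR 11101 = 00010
  pos 6: 10100 XOR 11101 = 01001
  pos 7: 10011 XOR 11101 = 01110
  pos 8: 11101 XOR 11101 = 00000
Remainder = 0000 (zero — the frame passes the CRC check).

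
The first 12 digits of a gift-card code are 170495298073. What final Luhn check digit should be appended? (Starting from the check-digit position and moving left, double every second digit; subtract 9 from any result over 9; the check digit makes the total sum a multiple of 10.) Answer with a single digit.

4

Partial digits right→left: 3 7 0 8 9 2 5 9 4 0 7 1
Double every second digit counting from the check-digit position (so the 1st, 3rd, 5th, ... of the partial from the right).
  doubled (with −9 where >9): 6 0 9 1 8 5 → sum 29
  kept as-is: 7 8 2 9 0 1 → sum 27
Total = 29 + 27 = 56.
Check digit = (10 − (56 mod 10)) mod 10 = 4.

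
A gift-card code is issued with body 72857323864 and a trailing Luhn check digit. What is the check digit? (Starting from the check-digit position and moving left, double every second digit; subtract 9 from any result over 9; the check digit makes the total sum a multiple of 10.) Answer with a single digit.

Partial digits right→left: 4 6 8 3 2 3 7 5 8 2 7
Double every second digit counting from the check-digit position (so the 1st, 3rd, 5th, ... of the partial from the right).
  doubled (with −9 where >9): 8 7 4 5 7 5 → sum 36
  kept as-is: 6 3 3 5 2 → sum 19
Total = 36 + 19 = 55.
Check digit = (10 − (55 mod 10)) mod 10 = 5.

5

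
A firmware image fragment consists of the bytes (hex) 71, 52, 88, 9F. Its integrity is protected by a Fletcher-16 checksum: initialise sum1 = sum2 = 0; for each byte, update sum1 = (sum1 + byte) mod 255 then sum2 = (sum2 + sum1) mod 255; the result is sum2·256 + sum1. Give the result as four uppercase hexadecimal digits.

6DEB

Running sums (mod 255):
  after byte 0 (71): sum1=113, sum2=113
  after byte 1 (52): sum1=195, sum2=53
  after byte 2 (88): sum1=76, sum2=129
  after byte 3 (9F): sum1=235, sum2=109
Checksum = sum2·256 + sum1 = 109·256 + 235 = 28139 = 0x6DEB.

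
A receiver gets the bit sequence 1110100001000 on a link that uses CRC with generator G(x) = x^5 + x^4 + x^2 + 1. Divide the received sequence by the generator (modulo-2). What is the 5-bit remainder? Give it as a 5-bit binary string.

Modulo-2 division of 1110100001000 by 110101:
  pos 0: 111010 XOR 110101 = 001111
  pos 2: 111100 XOR 110101 = 001001
  pos 4: 100101 XOR 110101 = 010000
  pos 5: 100000 XOR 110101 = 010101
  pos 6: 101010 XOR 110101 = 011111
  pos 7: 111110 XOR 110101 = 001011
Remainder = 01011 (nonzero — an error is detected).

01011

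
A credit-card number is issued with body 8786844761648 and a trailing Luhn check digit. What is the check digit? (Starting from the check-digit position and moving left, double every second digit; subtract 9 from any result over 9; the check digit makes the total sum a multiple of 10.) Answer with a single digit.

9

Partial digits right→left: 8 4 6 1 6 7 4 4 8 6 8 7 8
Double every second digit counting from the check-digit position (so the 1st, 3rd, 5th, ... of the partial from the right).
  doubled (with −9 where >9): 7 3 3 8 7 7 7 → sum 42
  kept as-is: 4 1 7 4 6 7 → sum 29
Total = 42 + 29 = 71.
Check digit = (10 − (71 mod 10)) mod 10 = 9.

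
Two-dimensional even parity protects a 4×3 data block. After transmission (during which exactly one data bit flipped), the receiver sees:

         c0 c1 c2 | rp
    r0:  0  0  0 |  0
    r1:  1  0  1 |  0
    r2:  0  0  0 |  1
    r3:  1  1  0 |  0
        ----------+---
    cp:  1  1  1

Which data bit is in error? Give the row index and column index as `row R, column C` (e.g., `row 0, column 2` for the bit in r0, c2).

row 2, column 0

Recompute each row's even parity and compare to rp:
  r0: data parity 0, sent rp 0 → ok
  r1: data parity 0, sent rp 0 → ok
  r2: data parity 0, sent rp 1 → mismatch
  r3: data parity 0, sent rp 0 → ok
Recompute each column's even parity and compare to cp:
  c0: data parity 0, sent cp 1 → mismatch
  c1: data parity 1, sent cp 1 → ok
  c2: data parity 1, sent cp 1 → ok
Exactly one row (r2) and one column (c0) fail → the flipped bit is at their intersection.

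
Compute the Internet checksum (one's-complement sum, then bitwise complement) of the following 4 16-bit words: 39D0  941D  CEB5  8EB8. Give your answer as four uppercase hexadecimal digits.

One's-complement addition (fold any carry out of bit 15 back into bit 0):
  0x39D0 + 0x941D = 0x0CDED
  0xCDED + 0xCEB5 = 0x19CA2 → wrap carry → 0x9CA3
  0x9CA3 + 0x8EB8 = 0x12B5B → wrap carry → 0x2B5C
One's-complement sum = 0x2B5C.
Checksum = ~0x2B5C & 0xFFFF = 0xD4A3.

D4A3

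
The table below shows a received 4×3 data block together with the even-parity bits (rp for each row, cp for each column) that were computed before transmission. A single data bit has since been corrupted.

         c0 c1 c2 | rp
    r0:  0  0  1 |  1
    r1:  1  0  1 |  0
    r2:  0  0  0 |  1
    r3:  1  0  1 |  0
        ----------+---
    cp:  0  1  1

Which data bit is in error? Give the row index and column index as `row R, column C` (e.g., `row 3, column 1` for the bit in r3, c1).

Recompute each row's even parity and compare to rp:
  r0: data parity 1, sent rp 1 → ok
  r1: data parity 0, sent rp 0 → ok
  r2: data parity 0, sent rp 1 → mismatch
  r3: data parity 0, sent rp 0 → ok
Recompute each column's even parity and compare to cp:
  c0: data parity 0, sent cp 0 → ok
  c1: data parity 0, sent cp 1 → mismatch
  c2: data parity 1, sent cp 1 → ok
Exactly one row (r2) and one column (c1) fail → the flipped bit is at their intersection.

row 2, column 1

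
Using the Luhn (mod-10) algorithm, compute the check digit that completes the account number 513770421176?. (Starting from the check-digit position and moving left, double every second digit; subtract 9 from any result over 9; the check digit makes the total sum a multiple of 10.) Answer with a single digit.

Partial digits right→left: 6 7 1 1 2 4 0 7 7 3 1 5
Double every second digit counting from the check-digit position (so the 1st, 3rd, 5th, ... of the partial from the right).
  doubled (with −9 where >9): 3 2 4 0 5 2 → sum 16
  kept as-is: 7 1 4 7 3 5 → sum 27
Total = 16 + 27 = 43.
Check digit = (10 − (43 mod 10)) mod 10 = 7.

7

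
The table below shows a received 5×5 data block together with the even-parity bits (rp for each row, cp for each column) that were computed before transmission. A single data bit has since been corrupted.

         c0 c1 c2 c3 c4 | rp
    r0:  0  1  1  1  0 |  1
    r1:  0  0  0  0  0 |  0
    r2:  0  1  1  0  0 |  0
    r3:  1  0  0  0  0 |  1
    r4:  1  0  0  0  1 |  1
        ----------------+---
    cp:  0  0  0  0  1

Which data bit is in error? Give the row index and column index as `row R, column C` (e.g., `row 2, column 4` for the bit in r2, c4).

row 4, column 3

Recompute each row's even parity and compare to rp:
  r0: data parity 1, sent rp 1 → ok
  r1: data parity 0, sent rp 0 → ok
  r2: data parity 0, sent rp 0 → ok
  r3: data parity 1, sent rp 1 → ok
  r4: data parity 0, sent rp 1 → mismatch
Recompute each column's even parity and compare to cp:
  c0: data parity 0, sent cp 0 → ok
  c1: data parity 0, sent cp 0 → ok
  c2: data parity 0, sent cp 0 → ok
  c3: data parity 1, sent cp 0 → mismatch
  c4: data parity 1, sent cp 1 → ok
Exactly one row (r4) and one column (c3) fail → the flipped bit is at their intersection.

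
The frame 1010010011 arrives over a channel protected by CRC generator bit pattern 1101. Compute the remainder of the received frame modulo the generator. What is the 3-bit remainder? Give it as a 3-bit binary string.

Modulo-2 division of 1010010011 by 1101:
  pos 0: 1010 XOR 1101 = 0111
  pos 1: 1110 XOR 1101 = 0011
  pos 3: 1110 XOR 1101 = 0011
  pos 5: 1101 XOR 1101 = 0000
Remainder = 001 (nonzero — an error is detected).

001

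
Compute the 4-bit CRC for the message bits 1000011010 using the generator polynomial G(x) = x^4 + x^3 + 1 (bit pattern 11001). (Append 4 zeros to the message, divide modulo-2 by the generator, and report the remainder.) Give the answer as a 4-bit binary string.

0100

Append 4 zeros: 10000110100000. Divide by 11001 (XOR where the leading bit is 1):
  pos 0: 10000 XOR 11001 = 01001
  pos 1: 10011 XOR 11001 = 01010
  pos 2: 10101 XOR 11001 = 01100
  pos 3: 11000 XOR 11001 = 00001
  pos 7: 11000 XOR 11001 = 00001
Remainder (last 4 bits) = 0100. This is the CRC / FCS.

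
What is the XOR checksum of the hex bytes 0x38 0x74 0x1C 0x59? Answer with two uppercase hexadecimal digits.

09

XOR the bytes together:
  start with 0x38
  0x38 ⊕ 0x74 = 0x4C
  0x4C ⊕ 0x1C = 0x50
  0x50 ⊕ 0x59 = 0x09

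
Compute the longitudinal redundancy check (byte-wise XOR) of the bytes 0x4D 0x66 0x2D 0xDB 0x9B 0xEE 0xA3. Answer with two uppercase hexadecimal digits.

XOR the bytes together:
  start with 0x4D
  0x4D ⊕ 0x66 = 0x2B
  0x2B ⊕ 0x2D = 0x06
  0x06 ⊕ 0xDB = 0xDD
  0xDD ⊕ 0x9B = 0x46
  0x46 ⊕ 0xEE = 0xA8
  0xA8 ⊕ 0xA3 = 0x0B

0B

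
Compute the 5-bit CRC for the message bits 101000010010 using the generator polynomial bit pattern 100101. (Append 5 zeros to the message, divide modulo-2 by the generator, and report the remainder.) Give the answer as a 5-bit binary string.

Append 5 zeros: 10100001001000000. Divide by 100101 (XOR where the leading bit is 1):
  pos 0: 101000 XOR 100101 = 001101
  pos 2: 110101 XOR 100101 = 010000
  pos 3: 100000 XOR 100101 = 000101
  pos 6: 101010 XOR 100101 = 001111
  pos 8: 111100 XOR 100101 = 011001
  pos 9: 110010 XOR 100101 = 010111
  pos 10: 101110 XOR 100101 = 001011
Remainder (last 5 bits) = 10110. This is the CRC / FCS.

10110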